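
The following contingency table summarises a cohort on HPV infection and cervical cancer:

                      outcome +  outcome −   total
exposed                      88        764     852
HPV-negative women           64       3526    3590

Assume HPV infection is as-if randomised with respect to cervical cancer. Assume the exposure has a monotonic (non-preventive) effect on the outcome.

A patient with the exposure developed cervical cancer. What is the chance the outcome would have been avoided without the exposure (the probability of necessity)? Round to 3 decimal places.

p₁ = P(outcome | exposed) = 88/852 = 0.10329
p₀ = P(outcome | unexposed) = 64/3590 = 0.017827
Under exogeneity and monotonicity, PN = (p₁ − p₀)/p₁.
PN = (0.10329 − 0.017827) / 0.10329 ≈ 0.8274

PN ≈ 0.827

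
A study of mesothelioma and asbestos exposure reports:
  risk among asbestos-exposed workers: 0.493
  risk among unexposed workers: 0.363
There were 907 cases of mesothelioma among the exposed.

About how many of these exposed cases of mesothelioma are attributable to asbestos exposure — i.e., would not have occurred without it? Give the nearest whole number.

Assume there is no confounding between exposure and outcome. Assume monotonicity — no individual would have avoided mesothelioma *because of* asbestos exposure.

about 239 cases

Let p₁ = 0.493, p₀ = 0.363.
PN = (p₁ − p₀)/p₁ = (0.493 − 0.363) / 0.493 ≈ 0.26369.
Attributable cases ≈ PN × (exposed cases) = 0.26369 × 907 ≈ 239.17.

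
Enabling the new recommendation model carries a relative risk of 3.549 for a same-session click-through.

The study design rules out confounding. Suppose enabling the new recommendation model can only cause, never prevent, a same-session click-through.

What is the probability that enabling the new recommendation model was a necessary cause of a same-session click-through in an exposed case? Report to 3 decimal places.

PN ≈ 0.718

Under exogeneity and monotonicity, PN = (RR − 1) / RR = 1 − 1/RR.
PN = (3.549 − 1) / 3.549 = 2.549 / 3.549 ≈ 0.7182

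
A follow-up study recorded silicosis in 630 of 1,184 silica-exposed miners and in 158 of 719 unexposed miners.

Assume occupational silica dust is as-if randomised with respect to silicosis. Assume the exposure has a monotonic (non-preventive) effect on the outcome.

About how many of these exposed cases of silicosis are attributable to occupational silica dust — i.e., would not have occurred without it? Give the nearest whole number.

about 370 cases

p₁ = P(outcome | exposed) = 630/1184 = 0.53209
p₀ = P(outcome | unexposed) = 158/719 = 0.21975
PN = (p₁ − p₀)/p₁ = (0.53209 − 0.21975) / 0.53209 ≈ 0.58701.
Attributable cases ≈ PN × (exposed cases) = 0.58701 × 630 ≈ 369.82.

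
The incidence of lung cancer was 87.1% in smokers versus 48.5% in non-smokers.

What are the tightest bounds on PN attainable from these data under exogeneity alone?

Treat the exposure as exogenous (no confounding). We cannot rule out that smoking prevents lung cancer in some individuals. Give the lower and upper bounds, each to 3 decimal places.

p₁ = 0.871, p₀ = 0.485.
Under exogeneity alone the bounds on PN are max{0,(p₁−p₀)/p₁} ≤ PN ≤ min{1,(1−p₀)/p₁}.
  lower = (p₁ − p₀)/p₁ = 0.386 / 0.871 ≈ 0.4432
  upper = min{1, (1 − p₀)/p₁} = 0.515 / 0.871 ≈ 0.5913

0.443 ≤ PN ≤ 0.591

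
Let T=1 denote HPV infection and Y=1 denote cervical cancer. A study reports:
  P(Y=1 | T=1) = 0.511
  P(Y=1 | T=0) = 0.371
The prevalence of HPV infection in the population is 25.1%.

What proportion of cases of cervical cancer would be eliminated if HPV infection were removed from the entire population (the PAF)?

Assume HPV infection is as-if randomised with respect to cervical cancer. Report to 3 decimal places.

PAF ≈ 0.087

Let p₁ = 0.511, p₀ = 0.371.
Overall risk P(Y=1) = π·p₁ + (1−π)·p₀ = 0.251×0.511 + 0.749×0.371 = 0.40614.
Under exogeneity, PAF = [P(Y=1) − p₀] / P(Y=1).
PAF = (0.40614 − 0.371) / 0.40614 ≈ 0.0865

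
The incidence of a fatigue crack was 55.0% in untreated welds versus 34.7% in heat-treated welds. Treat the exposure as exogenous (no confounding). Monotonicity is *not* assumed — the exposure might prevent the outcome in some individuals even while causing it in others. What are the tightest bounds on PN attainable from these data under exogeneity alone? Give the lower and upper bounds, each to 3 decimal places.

p₁ = 0.55, p₀ = 0.347.
Under exogeneity alone the bounds on PN are max{0,(p₁−p₀)/p₁} ≤ PN ≤ min{1,(1−p₀)/p₁}.
  lower = (p₁ − p₀)/p₁ = 0.203 / 0.55 ≈ 0.3691
  upper = min{1, (1 − p₀)/p₁} = 0.653 / 0.55 ≈ 1.1873 → capped at 1

0.369 ≤ PN ≤ 1.000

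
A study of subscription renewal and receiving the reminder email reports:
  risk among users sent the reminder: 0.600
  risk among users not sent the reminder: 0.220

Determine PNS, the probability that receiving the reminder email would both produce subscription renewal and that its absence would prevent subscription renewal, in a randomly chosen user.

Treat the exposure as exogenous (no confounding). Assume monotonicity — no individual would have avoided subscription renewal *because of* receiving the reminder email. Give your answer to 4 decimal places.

Let p₁ = 0.6, p₀ = 0.22.
Under exogeneity and monotonicity, PNS = p₁ − p₀.
PNS = 0.6 − 0.22 = 0.38

PNS ≈ 0.3800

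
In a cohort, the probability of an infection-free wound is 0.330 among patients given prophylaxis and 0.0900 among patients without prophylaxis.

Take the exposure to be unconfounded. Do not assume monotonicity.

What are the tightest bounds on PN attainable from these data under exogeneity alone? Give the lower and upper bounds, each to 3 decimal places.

0.727 ≤ PN ≤ 1.000

Let p₁ = 0.33, p₀ = 0.09.
Under exogeneity alone the bounds on PN are max{0,(p₁−p₀)/p₁} ≤ PN ≤ min{1,(1−p₀)/p₁}.
  lower = (p₁ − p₀)/p₁ = 0.24 / 0.33 ≈ 0.7273
  upper = min{1, (1 − p₀)/p₁} = 0.91 / 0.33 ≈ 2.7576 → capped at 1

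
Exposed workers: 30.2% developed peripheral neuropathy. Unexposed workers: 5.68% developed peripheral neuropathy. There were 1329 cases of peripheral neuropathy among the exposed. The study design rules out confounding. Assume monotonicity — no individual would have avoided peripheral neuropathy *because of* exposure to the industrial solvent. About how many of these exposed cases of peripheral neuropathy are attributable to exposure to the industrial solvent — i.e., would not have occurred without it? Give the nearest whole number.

p₁ = 0.302, p₀ = 0.0568.
PN = (p₁ − p₀)/p₁ = (0.302 − 0.0568) / 0.302 ≈ 0.81192.
Attributable cases ≈ PN × (exposed cases) = 0.81192 × 1329 ≈ 1079.04.

about 1079 cases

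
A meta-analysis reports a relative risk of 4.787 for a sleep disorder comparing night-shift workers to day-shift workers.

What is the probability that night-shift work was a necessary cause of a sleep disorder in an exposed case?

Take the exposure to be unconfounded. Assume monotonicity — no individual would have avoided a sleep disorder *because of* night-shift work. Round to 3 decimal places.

Under exogeneity and monotonicity, PN = (RR − 1) / RR = 1 − 1/RR.
PN = (4.787 − 1) / 4.787 = 3.787 / 4.787 ≈ 0.7911

PN ≈ 0.791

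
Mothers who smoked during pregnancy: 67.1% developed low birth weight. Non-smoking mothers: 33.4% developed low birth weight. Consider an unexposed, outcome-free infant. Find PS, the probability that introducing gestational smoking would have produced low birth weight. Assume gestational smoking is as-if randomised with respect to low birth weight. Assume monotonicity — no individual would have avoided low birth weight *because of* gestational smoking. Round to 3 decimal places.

p₁ = 0.671, p₀ = 0.334.
Under exogeneity and monotonicity, PS = (p₁ − p₀) / (1 − p₀).
PS = (0.671 − 0.334) / (1 − 0.334) = 0.337 / 0.666 ≈ 0.5060

PS ≈ 0.506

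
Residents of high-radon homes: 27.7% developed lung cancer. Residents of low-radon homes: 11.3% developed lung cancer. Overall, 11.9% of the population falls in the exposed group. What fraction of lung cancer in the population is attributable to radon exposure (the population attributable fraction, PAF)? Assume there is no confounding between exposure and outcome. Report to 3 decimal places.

p₁ = 0.277, p₀ = 0.113.
Overall risk P(Y=1) = π·p₁ + (1−π)·p₀ = 0.119×0.277 + 0.881×0.113 = 0.13252.
Under exogeneity, PAF = [P(Y=1) − p₀] / P(Y=1).
PAF = (0.13252 − 0.113) / 0.13252 ≈ 0.1473

PAF ≈ 0.147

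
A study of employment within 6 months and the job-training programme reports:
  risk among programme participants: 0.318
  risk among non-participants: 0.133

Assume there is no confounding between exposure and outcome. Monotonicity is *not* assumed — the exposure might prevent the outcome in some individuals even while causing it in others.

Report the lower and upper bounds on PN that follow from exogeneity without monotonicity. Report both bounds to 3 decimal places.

0.582 ≤ PN ≤ 1.000

Let p₁ = 0.318, p₀ = 0.133.
Under exogeneity alone the bounds on PN are max{0,(p₁−p₀)/p₁} ≤ PN ≤ min{1,(1−p₀)/p₁}.
  lower = (p₁ − p₀)/p₁ = 0.185 / 0.318 ≈ 0.5818
  upper = min{1, (1 − p₀)/p₁} = 0.867 / 0.318 ≈ 2.7264 → capped at 1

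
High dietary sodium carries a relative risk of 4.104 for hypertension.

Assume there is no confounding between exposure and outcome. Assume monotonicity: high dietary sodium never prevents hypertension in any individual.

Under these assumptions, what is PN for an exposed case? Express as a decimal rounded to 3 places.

PN ≈ 0.756

Under exogeneity and monotonicity, PN = (RR − 1) / RR = 1 − 1/RR.
PN = (4.104 − 1) / 4.104 = 3.104 / 4.104 ≈ 0.7563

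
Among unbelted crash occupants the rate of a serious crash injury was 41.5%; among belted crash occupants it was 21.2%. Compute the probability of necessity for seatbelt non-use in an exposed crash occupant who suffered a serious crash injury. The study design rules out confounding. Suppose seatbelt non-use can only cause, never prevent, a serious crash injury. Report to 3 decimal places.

p₁ = 0.415, p₀ = 0.212.
Under exogeneity and monotonicity, PN = (p₁ − p₀) / p₁.
PN = (0.415 − 0.212) / 0.415 = 0.203 / 0.415 ≈ 0.4892

PN ≈ 0.489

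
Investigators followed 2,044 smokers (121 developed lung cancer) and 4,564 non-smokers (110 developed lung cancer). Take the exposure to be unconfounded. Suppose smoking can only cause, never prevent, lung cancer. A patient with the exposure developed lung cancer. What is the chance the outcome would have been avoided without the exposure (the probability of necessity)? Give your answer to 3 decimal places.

p₁ = P(outcome | exposed) = 121/2044 = 0.059198
p₀ = P(outcome | unexposed) = 110/4564 = 0.024102
Under exogeneity and monotonicity, PN = (p₁ − p₀) / p₁.
PN = (0.059198 − 0.024102) / 0.059198 = 0.035096 / 0.059198 ≈ 0.5929

PN ≈ 0.593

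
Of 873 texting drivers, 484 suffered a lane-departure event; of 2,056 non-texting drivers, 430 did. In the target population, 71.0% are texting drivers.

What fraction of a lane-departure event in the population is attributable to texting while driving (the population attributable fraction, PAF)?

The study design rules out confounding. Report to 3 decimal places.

p₁ = P(outcome | exposed) = 484/873 = 0.55441
p₀ = P(outcome | unexposed) = 430/2056 = 0.20914
Overall risk P(Y=1) = π·p₁ + (1−π)·p₀ = 0.71×0.55441 + 0.29×0.20914 = 0.45428.
Under exogeneity, PAF = [P(Y=1) − p₀] / P(Y=1).
PAF = (0.45428 − 0.20914) / 0.45428 ≈ 0.5396

PAF ≈ 0.540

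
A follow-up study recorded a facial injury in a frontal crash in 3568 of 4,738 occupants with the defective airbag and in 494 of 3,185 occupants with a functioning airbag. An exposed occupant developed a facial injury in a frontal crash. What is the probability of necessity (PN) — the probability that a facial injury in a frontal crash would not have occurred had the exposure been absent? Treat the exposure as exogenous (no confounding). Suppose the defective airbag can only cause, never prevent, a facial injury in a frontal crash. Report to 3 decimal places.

p₁ = P(outcome | exposed) = 3568/4738 = 0.75306
p₀ = P(outcome | unexposed) = 494/3185 = 0.1551
Under exogeneity and monotonicity, PN = (p₁ − p₀) / p₁.
PN = (0.75306 − 0.1551) / 0.75306 = 0.59796 / 0.75306 ≈ 0.7940

PN ≈ 0.794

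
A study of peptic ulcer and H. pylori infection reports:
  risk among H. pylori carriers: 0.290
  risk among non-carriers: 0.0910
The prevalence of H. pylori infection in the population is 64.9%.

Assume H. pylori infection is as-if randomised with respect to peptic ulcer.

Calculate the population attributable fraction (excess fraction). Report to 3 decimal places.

Let p₁ = 0.29, p₀ = 0.091.
Overall risk P(Y=1) = π·p₁ + (1−π)·p₀ = 0.649×0.29 + 0.351×0.091 = 0.22015.
Under exogeneity, PAF = [P(Y=1) − p₀] / P(Y=1).
PAF = (0.22015 − 0.091) / 0.22015 ≈ 0.5866

PAF ≈ 0.587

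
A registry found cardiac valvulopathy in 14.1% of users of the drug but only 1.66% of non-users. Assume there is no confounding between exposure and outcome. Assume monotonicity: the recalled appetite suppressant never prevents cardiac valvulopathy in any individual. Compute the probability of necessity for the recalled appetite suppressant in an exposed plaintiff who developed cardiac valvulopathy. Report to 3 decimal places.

PN ≈ 0.882

p₁ = 0.141, p₀ = 0.0166.
Under exogeneity and monotonicity, PN = (p₁ − p₀) / p₁.
PN = (0.141 − 0.0166) / 0.141 = 0.1244 / 0.141 ≈ 0.8823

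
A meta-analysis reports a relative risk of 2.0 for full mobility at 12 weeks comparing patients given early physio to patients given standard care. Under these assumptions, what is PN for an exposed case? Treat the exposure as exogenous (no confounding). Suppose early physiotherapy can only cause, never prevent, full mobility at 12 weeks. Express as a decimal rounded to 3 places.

Under exogeneity and monotonicity, PN = (RR − 1) / RR = 1 − 1/RR.
PN = (2.0 − 1) / 2.0 = 1 / 2.0 ≈ 0.5000

PN ≈ 0.500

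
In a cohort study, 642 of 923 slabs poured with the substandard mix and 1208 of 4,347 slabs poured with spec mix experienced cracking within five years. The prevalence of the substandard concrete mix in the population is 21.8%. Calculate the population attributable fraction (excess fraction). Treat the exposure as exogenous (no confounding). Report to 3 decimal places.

PAF ≈ 0.247

p₁ = P(outcome | exposed) = 642/923 = 0.69556
p₀ = P(outcome | unexposed) = 1208/4347 = 0.27789
Overall risk P(Y=1) = π·p₁ + (1−π)·p₀ = 0.218×0.69556 + 0.782×0.27789 = 0.36894.
Under exogeneity, PAF = [P(Y=1) − p₀] / P(Y=1).
PAF = (0.36894 − 0.27789) / 0.36894 ≈ 0.2468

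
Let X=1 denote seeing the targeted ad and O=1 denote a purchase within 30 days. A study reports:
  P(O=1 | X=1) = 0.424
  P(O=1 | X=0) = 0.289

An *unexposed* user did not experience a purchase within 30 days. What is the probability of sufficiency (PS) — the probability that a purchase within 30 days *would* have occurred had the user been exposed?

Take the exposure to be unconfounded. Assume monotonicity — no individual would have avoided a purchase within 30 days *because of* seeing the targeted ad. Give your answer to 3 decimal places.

Let p₁ = 0.424, p₀ = 0.289.
Under exogeneity and monotonicity, PS = (p₁ − p₀) / (1 − p₀).
PS = (0.424 − 0.289) / (1 − 0.289) = 0.135 / 0.711 ≈ 0.1899

PS ≈ 0.190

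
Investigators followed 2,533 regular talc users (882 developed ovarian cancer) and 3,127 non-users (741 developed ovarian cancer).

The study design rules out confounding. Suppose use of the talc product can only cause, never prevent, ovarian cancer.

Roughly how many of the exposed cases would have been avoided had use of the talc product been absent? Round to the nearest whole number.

about 282 cases

p₁ = P(outcome | exposed) = 882/2533 = 0.3482
p₀ = P(outcome | unexposed) = 741/3127 = 0.23697
PN = (p₁ − p₀)/p₁ = (0.3482 − 0.23697) / 0.3482 ≈ 0.31945.
Attributable cases ≈ PN × (exposed cases) = 0.31945 × 882 ≈ 281.76.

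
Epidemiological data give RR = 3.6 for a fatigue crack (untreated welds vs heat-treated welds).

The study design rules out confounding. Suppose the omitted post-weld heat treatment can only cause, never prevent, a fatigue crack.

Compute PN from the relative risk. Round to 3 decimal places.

PN ≈ 0.722

Under exogeneity and monotonicity, PN = (RR − 1) / RR = 1 − 1/RR.
PN = (3.6 − 1) / 3.6 = 2.6 / 3.6 ≈ 0.7222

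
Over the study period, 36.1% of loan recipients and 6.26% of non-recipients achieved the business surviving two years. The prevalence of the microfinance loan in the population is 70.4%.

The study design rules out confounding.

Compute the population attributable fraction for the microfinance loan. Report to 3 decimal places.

PAF ≈ 0.770

p₁ = 0.361, p₀ = 0.0626.
Overall risk P(Y=1) = π·p₁ + (1−π)·p₀ = 0.704×0.361 + 0.296×0.0626 = 0.27267.
Under exogeneity, PAF = [P(Y=1) − p₀] / P(Y=1).
PAF = (0.27267 − 0.0626) / 0.27267 ≈ 0.7704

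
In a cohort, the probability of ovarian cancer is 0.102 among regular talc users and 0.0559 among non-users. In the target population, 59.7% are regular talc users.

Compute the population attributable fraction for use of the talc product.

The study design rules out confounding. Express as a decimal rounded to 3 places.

PAF ≈ 0.330

Let p₁ = 0.102, p₀ = 0.0559.
Overall risk P(Y=1) = π·p₁ + (1−π)·p₀ = 0.597×0.102 + 0.403×0.0559 = 0.083422.
Under exogeneity, PAF = [P(Y=1) − p₀] / P(Y=1).
PAF = (0.083422 − 0.0559) / 0.083422 ≈ 0.3299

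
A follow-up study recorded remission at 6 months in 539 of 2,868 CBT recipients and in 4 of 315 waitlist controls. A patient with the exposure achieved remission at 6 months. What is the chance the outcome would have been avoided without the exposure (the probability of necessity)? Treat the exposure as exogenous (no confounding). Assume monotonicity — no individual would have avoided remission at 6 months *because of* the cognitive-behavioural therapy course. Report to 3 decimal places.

PN ≈ 0.932

p₁ = P(outcome | exposed) = 539/2868 = 0.18794
p₀ = P(outcome | unexposed) = 4/315 = 0.012698
Under exogeneity and monotonicity, PN = (p₁ − p₀) / p₁.
PN = (0.18794 − 0.012698) / 0.18794 = 0.17524 / 0.18794 ≈ 0.9324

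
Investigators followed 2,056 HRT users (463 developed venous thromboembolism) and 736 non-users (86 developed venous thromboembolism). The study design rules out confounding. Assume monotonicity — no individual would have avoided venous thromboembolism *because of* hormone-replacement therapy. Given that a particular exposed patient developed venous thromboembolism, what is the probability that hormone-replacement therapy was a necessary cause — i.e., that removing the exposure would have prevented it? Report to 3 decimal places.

PN ≈ 0.481

p₁ = P(outcome | exposed) = 463/2056 = 0.22519
p₀ = P(outcome | unexposed) = 86/736 = 0.11685
Under exogeneity and monotonicity, PN = (p₁ − p₀) / p₁.
PN = (0.22519 − 0.11685) / 0.22519 = 0.10835 / 0.22519 ≈ 0.4811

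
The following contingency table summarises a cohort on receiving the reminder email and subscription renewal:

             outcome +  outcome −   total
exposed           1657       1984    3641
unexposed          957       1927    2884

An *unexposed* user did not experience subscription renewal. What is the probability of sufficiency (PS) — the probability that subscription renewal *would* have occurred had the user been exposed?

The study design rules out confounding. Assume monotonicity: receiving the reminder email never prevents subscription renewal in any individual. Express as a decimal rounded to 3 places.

PS ≈ 0.184

p₁ = P(outcome | exposed) = 1657/3641 = 0.45509
p₀ = P(outcome | unexposed) = 957/2884 = 0.33183
Under exogeneity and monotonicity, PS = (p₁ − p₀) / (1 − p₀).
PS = (0.45509 − 0.33183) / (1 − 0.33183) = 0.12326 / 0.66817 ≈ 0.1845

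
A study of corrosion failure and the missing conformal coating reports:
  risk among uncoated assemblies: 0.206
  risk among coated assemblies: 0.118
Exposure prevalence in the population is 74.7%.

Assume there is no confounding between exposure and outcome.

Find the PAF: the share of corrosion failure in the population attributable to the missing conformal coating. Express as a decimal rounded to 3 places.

Let p₁ = 0.206, p₀ = 0.118.
Overall risk P(Y=1) = π·p₁ + (1−π)·p₀ = 0.747×0.206 + 0.253×0.118 = 0.18374.
Under exogeneity, PAF = [P(Y=1) − p₀] / P(Y=1).
PAF = (0.18374 − 0.118) / 0.18374 ≈ 0.3578

PAF ≈ 0.358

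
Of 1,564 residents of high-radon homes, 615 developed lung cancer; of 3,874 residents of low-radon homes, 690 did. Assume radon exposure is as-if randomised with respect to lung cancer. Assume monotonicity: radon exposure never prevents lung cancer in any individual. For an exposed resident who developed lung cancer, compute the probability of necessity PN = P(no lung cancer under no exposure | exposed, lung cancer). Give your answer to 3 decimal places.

PN ≈ 0.547

p₁ = P(outcome | exposed) = 615/1564 = 0.39322
p₀ = P(outcome | unexposed) = 690/3874 = 0.17811
Under exogeneity and monotonicity, PN = (p₁ − p₀) / p₁.
PN = (0.39322 − 0.17811) / 0.39322 = 0.21511 / 0.39322 ≈ 0.5470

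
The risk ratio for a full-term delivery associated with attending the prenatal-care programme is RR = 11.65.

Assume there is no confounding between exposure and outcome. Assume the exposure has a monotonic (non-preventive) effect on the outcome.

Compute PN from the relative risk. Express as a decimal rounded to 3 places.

Under exogeneity and monotonicity, PN = (RR − 1) / RR = 1 − 1/RR.
PN = (11.65 − 1) / 11.65 = 10.65 / 11.65 ≈ 0.9142

PN ≈ 0.914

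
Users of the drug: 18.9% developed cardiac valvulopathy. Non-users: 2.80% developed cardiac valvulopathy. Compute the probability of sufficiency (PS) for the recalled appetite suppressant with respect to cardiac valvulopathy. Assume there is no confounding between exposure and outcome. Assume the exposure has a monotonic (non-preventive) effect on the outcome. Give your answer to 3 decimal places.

p₁ = 0.189, p₀ = 0.028.
Under exogeneity and monotonicity, PS = (p₁ − p₀) / (1 − p₀).
PS = (0.189 − 0.028) / (1 − 0.028) = 0.161 / 0.972 ≈ 0.1656

PS ≈ 0.166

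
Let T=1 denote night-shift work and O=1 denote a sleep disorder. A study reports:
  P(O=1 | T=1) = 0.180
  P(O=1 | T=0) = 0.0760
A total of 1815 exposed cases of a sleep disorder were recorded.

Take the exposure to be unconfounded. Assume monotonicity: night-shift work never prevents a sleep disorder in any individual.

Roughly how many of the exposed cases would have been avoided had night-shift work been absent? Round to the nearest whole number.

about 1049 cases

Let p₁ = 0.18, p₀ = 0.076.
PN = (p₁ − p₀)/p₁ = (0.18 − 0.076) / 0.18 ≈ 0.57778.
Attributable cases ≈ PN × (exposed cases) = 0.57778 × 1815 ≈ 1048.67.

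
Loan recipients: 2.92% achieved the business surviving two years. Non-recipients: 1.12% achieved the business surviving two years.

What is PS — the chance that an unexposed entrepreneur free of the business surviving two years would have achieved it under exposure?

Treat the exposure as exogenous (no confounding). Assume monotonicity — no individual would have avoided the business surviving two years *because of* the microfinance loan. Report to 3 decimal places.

PS ≈ 0.018

p₁ = 0.0292, p₀ = 0.0112.
Under exogeneity and monotonicity, PS = (p₁ − p₀) / (1 − p₀).
PS = (0.0292 − 0.0112) / (1 − 0.0112) = 0.018 / 0.9888 ≈ 0.0182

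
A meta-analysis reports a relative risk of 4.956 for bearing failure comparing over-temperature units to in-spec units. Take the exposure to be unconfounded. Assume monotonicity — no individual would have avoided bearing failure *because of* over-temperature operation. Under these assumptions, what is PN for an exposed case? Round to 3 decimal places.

Under exogeneity and monotonicity, PN = (RR − 1) / RR = 1 − 1/RR.
PN = (4.956 − 1) / 4.956 = 3.956 / 4.956 ≈ 0.7982

PN ≈ 0.798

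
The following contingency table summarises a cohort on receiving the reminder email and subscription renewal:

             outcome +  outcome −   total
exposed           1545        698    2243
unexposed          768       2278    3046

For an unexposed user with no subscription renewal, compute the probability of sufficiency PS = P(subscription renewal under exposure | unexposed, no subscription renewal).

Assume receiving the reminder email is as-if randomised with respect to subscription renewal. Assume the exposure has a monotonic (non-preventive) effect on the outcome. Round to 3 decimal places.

p₁ = P(outcome | exposed) = 1545/2243 = 0.68881
p₀ = P(outcome | unexposed) = 768/3046 = 0.25213
Under exogeneity and monotonicity, PS = (p₁ − p₀)/(1 − p₀).
PS = (0.68881 − 0.25213) / 0.74787 ≈ 0.5839

PS ≈ 0.584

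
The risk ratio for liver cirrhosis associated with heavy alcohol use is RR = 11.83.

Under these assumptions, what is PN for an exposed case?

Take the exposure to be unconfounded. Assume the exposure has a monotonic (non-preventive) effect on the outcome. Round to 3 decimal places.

Under exogeneity and monotonicity, PN = (RR − 1) / RR = 1 − 1/RR.
PN = (11.83 − 1) / 11.83 = 10.83 / 11.83 ≈ 0.9155

PN ≈ 0.915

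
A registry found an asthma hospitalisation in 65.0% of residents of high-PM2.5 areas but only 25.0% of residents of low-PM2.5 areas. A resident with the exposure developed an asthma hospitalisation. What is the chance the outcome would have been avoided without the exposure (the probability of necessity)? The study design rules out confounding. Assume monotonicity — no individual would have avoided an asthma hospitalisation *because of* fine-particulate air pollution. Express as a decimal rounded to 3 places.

p₁ = 0.65, p₀ = 0.25.
Under exogeneity and monotonicity, PN = (p₁ − p₀) / p₁.
PN = (0.65 − 0.25) / 0.65 = 0.4 / 0.65 ≈ 0.6154

PN ≈ 0.615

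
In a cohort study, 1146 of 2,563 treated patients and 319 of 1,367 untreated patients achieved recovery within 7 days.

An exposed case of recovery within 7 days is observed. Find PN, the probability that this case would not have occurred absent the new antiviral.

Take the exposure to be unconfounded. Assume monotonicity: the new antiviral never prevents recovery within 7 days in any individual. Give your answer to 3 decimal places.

p₁ = P(outcome | exposed) = 1146/2563 = 0.44713
p₀ = P(outcome | unexposed) = 319/1367 = 0.23336
Under exogeneity and monotonicity, PN = (p₁ − p₀) / p₁.
PN = (0.44713 − 0.23336) / 0.44713 = 0.21377 / 0.44713 ≈ 0.4781

PN ≈ 0.478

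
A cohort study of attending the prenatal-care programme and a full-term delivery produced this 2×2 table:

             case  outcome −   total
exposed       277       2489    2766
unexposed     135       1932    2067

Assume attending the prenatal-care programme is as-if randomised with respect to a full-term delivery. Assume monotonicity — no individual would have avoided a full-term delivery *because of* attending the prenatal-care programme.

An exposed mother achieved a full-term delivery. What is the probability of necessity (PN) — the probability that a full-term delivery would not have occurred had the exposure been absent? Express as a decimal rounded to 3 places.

PN ≈ 0.348

p₁ = P(outcome | exposed) = 277/2766 = 0.10014
p₀ = P(outcome | unexposed) = 135/2067 = 0.065312
Under exogeneity and monotonicity, PN = (p₁ − p₀) / p₁.
PN = (0.10014 − 0.065312) / 0.10014 = 0.034833 / 0.10014 ≈ 0.3478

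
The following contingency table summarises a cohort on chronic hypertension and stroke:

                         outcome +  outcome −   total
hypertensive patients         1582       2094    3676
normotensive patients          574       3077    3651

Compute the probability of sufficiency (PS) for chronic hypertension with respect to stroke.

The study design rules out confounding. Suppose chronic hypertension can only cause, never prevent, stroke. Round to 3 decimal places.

p₁ = P(outcome | exposed) = 1582/3676 = 0.43036
p₀ = P(outcome | unexposed) = 574/3651 = 0.15722
Under exogeneity and monotonicity, PS = (p₁ − p₀)/(1 − p₀).
PS = (0.43036 − 0.15722) / 0.84278 ≈ 0.3241

PS ≈ 0.324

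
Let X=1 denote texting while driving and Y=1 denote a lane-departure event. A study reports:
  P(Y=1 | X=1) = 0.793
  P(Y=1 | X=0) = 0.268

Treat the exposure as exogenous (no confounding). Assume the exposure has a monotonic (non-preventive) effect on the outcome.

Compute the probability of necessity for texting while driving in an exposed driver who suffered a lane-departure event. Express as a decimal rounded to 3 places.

PN ≈ 0.662

Let p₁ = 0.793, p₀ = 0.268.
Under exogeneity and monotonicity, PN = (p₁ − p₀) / p₁.
PN = (0.793 − 0.268) / 0.793 = 0.525 / 0.793 ≈ 0.6620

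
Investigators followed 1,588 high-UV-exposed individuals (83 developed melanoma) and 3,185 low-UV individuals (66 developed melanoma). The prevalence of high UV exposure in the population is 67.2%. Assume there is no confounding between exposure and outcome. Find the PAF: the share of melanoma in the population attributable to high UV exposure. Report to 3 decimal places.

PAF ≈ 0.506

p₁ = P(outcome | exposed) = 83/1588 = 0.052267
p₀ = P(outcome | unexposed) = 66/3185 = 0.020722
Overall risk P(Y=1) = π·p₁ + (1−π)·p₀ = 0.672×0.052267 + 0.328×0.020722 = 0.04192.
Under exogeneity, PAF = [P(Y=1) − p₀] / P(Y=1).
PAF = (0.04192 − 0.020722) / 0.04192 ≈ 0.5057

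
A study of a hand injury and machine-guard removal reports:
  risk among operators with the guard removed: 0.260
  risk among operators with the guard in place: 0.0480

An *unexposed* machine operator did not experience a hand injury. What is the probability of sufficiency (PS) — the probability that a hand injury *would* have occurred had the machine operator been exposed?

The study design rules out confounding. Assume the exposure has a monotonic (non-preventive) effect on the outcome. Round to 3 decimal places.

Let p₁ = 0.26, p₀ = 0.048.
Under exogeneity and monotonicity, PS = (p₁ − p₀) / (1 − p₀).
PS = (0.26 − 0.048) / (1 − 0.048) = 0.212 / 0.952 ≈ 0.2227

PS ≈ 0.223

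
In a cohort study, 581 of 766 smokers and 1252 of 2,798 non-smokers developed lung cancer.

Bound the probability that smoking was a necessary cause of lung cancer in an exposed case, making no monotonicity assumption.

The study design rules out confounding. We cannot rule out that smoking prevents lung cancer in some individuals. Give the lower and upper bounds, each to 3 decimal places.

0.410 ≤ PN ≤ 0.728

p₁ = P(outcome | exposed) = 581/766 = 0.75849
p₀ = P(outcome | unexposed) = 1252/2798 = 0.44746
Under exogeneity alone the bounds on PN are max{0,(p₁−p₀)/p₁} ≤ PN ≤ min{1,(1−p₀)/p₁}.
  lower = (p₁ − p₀)/p₁ = 0.31102 / 0.75849 ≈ 0.4101
  upper = min{1, (1 − p₀)/p₁} = 0.55254 / 0.75849 ≈ 0.7285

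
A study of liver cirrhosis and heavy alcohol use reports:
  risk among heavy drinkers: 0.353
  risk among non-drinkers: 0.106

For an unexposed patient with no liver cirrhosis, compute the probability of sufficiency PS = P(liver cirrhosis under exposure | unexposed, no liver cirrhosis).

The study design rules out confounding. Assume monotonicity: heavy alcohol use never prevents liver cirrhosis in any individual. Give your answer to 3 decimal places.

PS ≈ 0.276

Let p₁ = 0.353, p₀ = 0.106.
Under exogeneity and monotonicity, PS = (p₁ − p₀) / (1 − p₀).
PS = (0.353 − 0.106) / (1 − 0.106) = 0.247 / 0.894 ≈ 0.2763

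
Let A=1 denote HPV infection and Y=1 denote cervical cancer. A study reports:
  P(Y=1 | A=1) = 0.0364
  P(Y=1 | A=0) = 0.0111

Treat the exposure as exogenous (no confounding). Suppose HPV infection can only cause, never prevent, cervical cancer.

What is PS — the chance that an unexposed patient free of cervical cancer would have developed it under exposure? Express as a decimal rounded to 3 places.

Let p₁ = 0.0364, p₀ = 0.0111.
Under exogeneity and monotonicity, PS = (p₁ − p₀) / (1 − p₀).
PS = (0.0364 − 0.0111) / (1 − 0.0111) = 0.0253 / 0.9889 ≈ 0.0256

PS ≈ 0.026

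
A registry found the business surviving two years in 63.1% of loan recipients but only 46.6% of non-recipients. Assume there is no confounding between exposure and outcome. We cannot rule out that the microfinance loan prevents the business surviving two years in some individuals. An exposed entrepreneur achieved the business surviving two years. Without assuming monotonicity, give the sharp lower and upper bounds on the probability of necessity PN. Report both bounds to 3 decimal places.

0.261 ≤ PN ≤ 0.846

p₁ = 0.631, p₀ = 0.466.
Under exogeneity alone the bounds on PN are max{0,(p₁−p₀)/p₁} ≤ PN ≤ min{1,(1−p₀)/p₁}.
  lower = (p₁ − p₀)/p₁ = 0.165 / 0.631 ≈ 0.2615
  upper = min{1, (1 − p₀)/p₁} = 0.534 / 0.631 ≈ 0.8463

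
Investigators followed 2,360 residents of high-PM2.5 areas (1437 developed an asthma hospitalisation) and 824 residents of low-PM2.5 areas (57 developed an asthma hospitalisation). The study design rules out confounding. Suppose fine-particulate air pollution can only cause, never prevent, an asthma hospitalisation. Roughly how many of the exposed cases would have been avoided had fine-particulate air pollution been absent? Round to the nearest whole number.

about 1274 cases

p₁ = P(outcome | exposed) = 1437/2360 = 0.6089
p₀ = P(outcome | unexposed) = 57/824 = 0.069175
PN = (p₁ − p₀)/p₁ = (0.6089 − 0.069175) / 0.6089 ≈ 0.88639.
Attributable cases ≈ PN × (exposed cases) = 0.88639 × 1437 ≈ 1273.75.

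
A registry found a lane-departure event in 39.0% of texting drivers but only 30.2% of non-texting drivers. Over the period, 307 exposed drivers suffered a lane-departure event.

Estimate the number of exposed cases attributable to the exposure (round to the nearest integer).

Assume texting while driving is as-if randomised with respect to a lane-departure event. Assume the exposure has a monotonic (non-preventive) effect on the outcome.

about 69 cases

p₁ = 0.39, p₀ = 0.302.
PN = (p₁ − p₀)/p₁ = (0.39 − 0.302) / 0.39 ≈ 0.22564.
Attributable cases ≈ PN × (exposed cases) = 0.22564 × 307 ≈ 69.27.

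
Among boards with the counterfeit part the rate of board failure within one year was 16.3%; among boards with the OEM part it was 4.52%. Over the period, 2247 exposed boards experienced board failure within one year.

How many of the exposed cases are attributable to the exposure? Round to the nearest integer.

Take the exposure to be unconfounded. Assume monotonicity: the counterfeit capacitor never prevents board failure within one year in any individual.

about 1624 cases

p₁ = 0.163, p₀ = 0.0452.
PN = (p₁ − p₀)/p₁ = (0.163 − 0.0452) / 0.163 ≈ 0.72270.
Attributable cases ≈ PN × (exposed cases) = 0.72270 × 2247 ≈ 1623.91.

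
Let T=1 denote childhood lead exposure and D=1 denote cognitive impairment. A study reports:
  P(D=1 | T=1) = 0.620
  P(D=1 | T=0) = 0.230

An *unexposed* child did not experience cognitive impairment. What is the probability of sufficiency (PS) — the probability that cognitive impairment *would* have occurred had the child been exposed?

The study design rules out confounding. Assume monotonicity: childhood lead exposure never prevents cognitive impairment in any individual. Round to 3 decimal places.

PS ≈ 0.506

Let p₁ = 0.62, p₀ = 0.23.
Under exogeneity and monotonicity, PS = (p₁ − p₀) / (1 − p₀).
PS = (0.62 − 0.23) / (1 − 0.23) = 0.39 / 0.77 ≈ 0.5065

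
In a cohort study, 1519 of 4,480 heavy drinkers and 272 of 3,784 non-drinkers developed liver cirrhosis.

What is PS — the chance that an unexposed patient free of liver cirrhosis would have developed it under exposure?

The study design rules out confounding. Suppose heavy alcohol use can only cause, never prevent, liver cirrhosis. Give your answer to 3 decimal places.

p₁ = P(outcome | exposed) = 1519/4480 = 0.33906
p₀ = P(outcome | unexposed) = 272/3784 = 0.071882
Under exogeneity and monotonicity, PS = (p₁ − p₀) / (1 − p₀).
PS = (0.33906 − 0.071882) / (1 − 0.071882) = 0.26718 / 0.92812 ≈ 0.2879

PS ≈ 0.288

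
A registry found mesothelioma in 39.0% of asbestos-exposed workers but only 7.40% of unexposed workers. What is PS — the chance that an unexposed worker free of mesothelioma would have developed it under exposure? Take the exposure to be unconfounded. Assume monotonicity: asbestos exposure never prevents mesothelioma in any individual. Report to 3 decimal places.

p₁ = 0.39, p₀ = 0.074.
Under exogeneity and monotonicity, PS = (p₁ − p₀) / (1 − p₀).
PS = (0.39 − 0.074) / (1 − 0.074) = 0.316 / 0.926 ≈ 0.3413

PS ≈ 0.341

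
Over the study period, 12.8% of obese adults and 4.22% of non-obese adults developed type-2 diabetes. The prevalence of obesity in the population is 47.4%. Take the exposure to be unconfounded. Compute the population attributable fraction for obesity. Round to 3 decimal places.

p₁ = 0.128, p₀ = 0.0422.
Overall risk P(Y=1) = π·p₁ + (1−π)·p₀ = 0.474×0.128 + 0.526×0.0422 = 0.082869.
Under exogeneity, PAF = [P(Y=1) − p₀] / P(Y=1).
PAF = (0.082869 − 0.0422) / 0.082869 ≈ 0.4908

PAF ≈ 0.491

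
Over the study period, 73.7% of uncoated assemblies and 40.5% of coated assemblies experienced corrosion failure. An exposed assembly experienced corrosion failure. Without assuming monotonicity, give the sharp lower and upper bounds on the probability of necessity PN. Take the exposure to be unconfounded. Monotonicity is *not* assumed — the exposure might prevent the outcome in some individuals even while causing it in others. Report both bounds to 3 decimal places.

0.450 ≤ PN ≤ 0.807

p₁ = 0.737, p₀ = 0.405.
Under exogeneity alone the bounds on PN are max{0,(p₁−p₀)/p₁} ≤ PN ≤ min{1,(1−p₀)/p₁}.
  lower = (p₁ − p₀)/p₁ = 0.332 / 0.737 ≈ 0.4505
  upper = min{1, (1 − p₀)/p₁} = 0.595 / 0.737 ≈ 0.8073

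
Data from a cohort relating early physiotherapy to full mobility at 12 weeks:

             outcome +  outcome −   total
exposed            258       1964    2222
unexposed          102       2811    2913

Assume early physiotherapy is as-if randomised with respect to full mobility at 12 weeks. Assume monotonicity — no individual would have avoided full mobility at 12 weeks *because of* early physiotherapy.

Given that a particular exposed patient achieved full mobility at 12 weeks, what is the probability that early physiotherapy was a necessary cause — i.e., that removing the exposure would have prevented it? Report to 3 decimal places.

PN ≈ 0.698

p₁ = P(outcome | exposed) = 258/2222 = 0.11611
p₀ = P(outcome | unexposed) = 102/2913 = 0.035015
Under exogeneity and monotonicity, PN = (p₁ − p₀)/p₁.
PN = (0.11611 − 0.035015) / 0.11611 ≈ 0.6984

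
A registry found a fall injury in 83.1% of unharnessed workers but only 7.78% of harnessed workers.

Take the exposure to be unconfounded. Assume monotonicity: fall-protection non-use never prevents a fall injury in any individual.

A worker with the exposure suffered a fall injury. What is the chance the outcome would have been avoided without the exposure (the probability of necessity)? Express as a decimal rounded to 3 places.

PN ≈ 0.906

p₁ = 0.831, p₀ = 0.0778.
Under exogeneity and monotonicity, PN = (p₁ − p₀) / p₁.
PN = (0.831 − 0.0778) / 0.831 = 0.7532 / 0.831 ≈ 0.9064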